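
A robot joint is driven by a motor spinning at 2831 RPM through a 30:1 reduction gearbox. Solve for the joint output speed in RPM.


omega_joint = omega_motor / N = 2831 / 30 = 94.3667

94.3667 RPM


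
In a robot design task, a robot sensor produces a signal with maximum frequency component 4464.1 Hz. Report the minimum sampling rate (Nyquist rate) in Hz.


f_s,min = 2*f_max = 2*4464.1 = 8928.2000

8928.2000 Hz


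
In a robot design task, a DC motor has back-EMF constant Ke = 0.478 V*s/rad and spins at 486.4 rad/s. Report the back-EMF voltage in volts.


V_emf = Ke * omega = 0.478*486.4 = 232.4992

232.4992 V


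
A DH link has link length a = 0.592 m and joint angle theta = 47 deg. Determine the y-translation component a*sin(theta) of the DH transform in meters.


a*sin(theta) = 0.592*sin(47 deg) = 0.4330

0.4330 m


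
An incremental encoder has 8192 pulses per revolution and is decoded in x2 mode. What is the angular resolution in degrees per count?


resolution = 360 / (PPR * 2) = 360 / 16384 = 0.0220

0.0220 degrees


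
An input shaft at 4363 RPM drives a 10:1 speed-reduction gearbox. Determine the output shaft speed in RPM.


omega_out = omega_in / N = 4363 / 10 = 436.3000

436.3000 RPM


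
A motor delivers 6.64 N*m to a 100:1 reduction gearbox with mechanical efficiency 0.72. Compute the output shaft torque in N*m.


tau_out = tau_in * N * eta = 6.64 * 100 * 0.72 = 478.0800

478.0800 N*m


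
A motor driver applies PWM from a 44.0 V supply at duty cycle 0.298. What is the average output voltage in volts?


V_avg = V_supply * D = 44.0*0.298 = 13.1120

13.1120 V


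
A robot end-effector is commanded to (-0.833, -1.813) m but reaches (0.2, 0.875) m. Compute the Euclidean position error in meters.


dx = 0.2 - (-0.833) = 1.0330, dy = 0.875 - (-1.813) = 2.6880
err = sqrt(1.067089 + 7.225344) = 2.8797

2.8797 m


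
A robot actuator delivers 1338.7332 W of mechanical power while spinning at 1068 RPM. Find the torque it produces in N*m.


omega = 1068 * 2*pi/60 = 111.840698 rad/s
tau = P / omega = 1338.7332 / 111.840698 = 11.9700

11.9700 N*m


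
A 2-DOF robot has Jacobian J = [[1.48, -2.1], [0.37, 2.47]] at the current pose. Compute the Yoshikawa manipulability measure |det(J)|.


det(J) = 1.48*2.47 - (-2.1)*(0.37) = 4.4326
|det(J)| = 4.4326

4.4326


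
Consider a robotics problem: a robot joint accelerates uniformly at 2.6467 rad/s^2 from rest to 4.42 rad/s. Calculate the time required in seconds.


t = delta_omega / alpha = 4.42 / 2.6467 = 1.6700

1.6700 s


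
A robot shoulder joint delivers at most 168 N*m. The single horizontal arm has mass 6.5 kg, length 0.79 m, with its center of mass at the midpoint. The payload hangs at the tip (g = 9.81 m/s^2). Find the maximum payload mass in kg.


tau_arm = m_arm*g*(L/2) = 6.5*9.81*0.79/2 = 25.1872 N*m
tau_payload = tau_max - tau_arm = 168 - 25.1872 = 142.8128
m_payload = tau_payload / (g*L) = 142.8128 / (9.81*0.79) = 18.4277

18.4277 kg


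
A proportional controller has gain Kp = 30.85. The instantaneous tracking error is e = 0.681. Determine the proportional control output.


u_P = Kp * e = 30.85 * 0.681 = 21.0089

21.0089


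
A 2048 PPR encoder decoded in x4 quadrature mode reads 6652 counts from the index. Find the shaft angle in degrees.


angle = counts * 360 / (PPR*4) = 6652 * 360 / 8192 = 292.3242

292.3242 degrees


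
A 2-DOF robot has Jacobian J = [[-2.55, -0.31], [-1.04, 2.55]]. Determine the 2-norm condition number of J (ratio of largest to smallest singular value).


JJ^T eigenvalues: trace(JJ^T) = 14.1827, det(JJ^T) = det(J)^2 = 46.57926001
s_max^2 = (14.1827 + sqrt(14.83193925))/2 = 9.01696284
s_min^2 = (14.1827 - sqrt(14.83193925))/2 = 5.16573716
kappa = s_max/s_min = sqrt(9.01696284/5.16573716) = 1.3212

1.3212


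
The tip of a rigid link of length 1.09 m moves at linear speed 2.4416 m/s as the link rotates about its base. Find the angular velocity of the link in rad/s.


omega = v / L = 2.4416 / 1.09 = 2.2400

2.2400 rad/s


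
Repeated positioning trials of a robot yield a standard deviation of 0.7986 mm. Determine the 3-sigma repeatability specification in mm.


repeatability = 3*sigma = 3*0.7986 = 2.3958

2.3958 mm


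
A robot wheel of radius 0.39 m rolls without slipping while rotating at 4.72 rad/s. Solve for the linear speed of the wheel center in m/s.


v = omega * r = 4.72 * 0.39 = 1.8408

1.8408 m/s


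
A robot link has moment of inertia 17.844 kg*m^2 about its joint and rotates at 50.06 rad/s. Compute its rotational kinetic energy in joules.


KE = (1/2)*I*omega^2 = 0.5*17.844*50.06^2 = 22358.5641

22358.5641 J


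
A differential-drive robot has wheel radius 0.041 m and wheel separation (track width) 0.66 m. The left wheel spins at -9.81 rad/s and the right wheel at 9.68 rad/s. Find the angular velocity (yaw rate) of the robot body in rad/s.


omega = r*(wR - wL)/L = 0.041*(9.68 - (-9.81))/0.66 = 1.2107

1.2107 rad/s


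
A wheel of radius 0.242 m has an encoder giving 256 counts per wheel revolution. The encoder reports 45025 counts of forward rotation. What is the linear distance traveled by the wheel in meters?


revs = 45025/256 = 175.878906
d = revs * 2*pi*r = 175.878906 * 2*pi*0.242 = 267.4293

267.4293 m


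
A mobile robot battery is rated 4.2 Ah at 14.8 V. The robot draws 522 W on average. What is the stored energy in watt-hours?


E = capacity * V = 4.2*14.8 = 62.1600

62.1600 Wh


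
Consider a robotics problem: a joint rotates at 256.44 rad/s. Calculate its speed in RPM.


RPM = 256.44 * 60/(2*pi) = 2448.8216

2448.8216 RPM


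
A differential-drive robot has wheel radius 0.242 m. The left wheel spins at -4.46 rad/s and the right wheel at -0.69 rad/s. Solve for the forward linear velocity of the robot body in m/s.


v = r*(wR + wL)/2 = 0.242*(-0.69 + -4.46)/2 = -0.6231

-0.6231 m/s


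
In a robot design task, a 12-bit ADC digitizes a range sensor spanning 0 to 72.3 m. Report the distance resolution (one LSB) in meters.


res = range / 2^n = 72.3/2^12 = 72.3/4096 = 0.0177

0.0177 m


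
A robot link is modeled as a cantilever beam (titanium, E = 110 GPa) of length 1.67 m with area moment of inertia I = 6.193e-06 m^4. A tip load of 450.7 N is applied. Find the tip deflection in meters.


delta = F*L^3/(3*E*I) = 450.7*1.67^3/(3*1.100e+11*6.193e-06)
      = 2099.1185741/2043690 = 0.0010

0.0010 m


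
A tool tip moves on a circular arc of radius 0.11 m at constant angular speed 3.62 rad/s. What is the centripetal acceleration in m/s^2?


a_c = omega^2 * r = 3.62^2 * 0.11 = 1.4415

1.4415 m/s^2


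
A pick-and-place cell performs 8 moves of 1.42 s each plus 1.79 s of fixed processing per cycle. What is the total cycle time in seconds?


T = 8*1.42 + 1.79 = 13.1500

13.1500 s


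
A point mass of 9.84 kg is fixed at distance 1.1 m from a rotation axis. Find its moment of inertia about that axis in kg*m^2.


I = m*r^2 = 9.84*1.1^2 = 11.9064

11.9064 kg*m^2


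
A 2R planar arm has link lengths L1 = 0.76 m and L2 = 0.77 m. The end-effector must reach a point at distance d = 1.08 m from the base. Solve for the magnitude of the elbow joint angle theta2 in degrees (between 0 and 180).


cos(th2) = (d^2 - L1^2 - L2^2)/(2*L1*L2) = (1.08^2 - 0.76^2 - 0.77^2)/(2*0.76*0.77) = -0.00350308
th2 = acos(-0.00350308) = 90.2007 deg

90.2007 degrees


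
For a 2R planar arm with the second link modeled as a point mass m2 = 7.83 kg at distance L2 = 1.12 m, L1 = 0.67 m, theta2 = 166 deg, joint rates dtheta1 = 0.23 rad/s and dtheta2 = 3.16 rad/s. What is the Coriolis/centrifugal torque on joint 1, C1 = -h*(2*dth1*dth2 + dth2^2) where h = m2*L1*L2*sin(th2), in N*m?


h = m2*L1*L2*sin(th2) = 7.83*0.67*1.12*sin(166 deg) = 1.421444
C1 = -h*(2*0.23*3.16 + 3.16^2) = -1.421444*11.4392 = -16.2602

-16.2602 N*m


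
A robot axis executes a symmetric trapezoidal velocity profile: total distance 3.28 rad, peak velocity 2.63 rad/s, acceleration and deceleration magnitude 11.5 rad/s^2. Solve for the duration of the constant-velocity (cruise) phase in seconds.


t_acc = v/a = 0.228696 s, d_acc = v^2/(2a) = 0.300735 rad each
d_cruise = 3.28 - 2*0.300735 = 2.678530 rad
t_cruise = d_cruise/v = 2.678530/2.63 = 1.0185

1.0185 s


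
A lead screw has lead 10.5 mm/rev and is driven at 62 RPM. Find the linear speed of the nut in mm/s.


v = lead * (RPM/60) = 10.5*62/60 = 10.8500

10.8500 mm/s


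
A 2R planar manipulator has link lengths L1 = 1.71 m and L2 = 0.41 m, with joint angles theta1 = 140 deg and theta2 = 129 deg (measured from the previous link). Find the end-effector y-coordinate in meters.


y = L1*sin(th1) + L2*sin(th1+th2) = 1.71*sin(140 deg) + 0.41*sin(269 deg) = 0.6892

0.6892 m


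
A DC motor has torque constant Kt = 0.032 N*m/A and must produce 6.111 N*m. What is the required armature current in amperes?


I = tau / Kt = 6.111/0.032 = 190.9688

190.9688 A


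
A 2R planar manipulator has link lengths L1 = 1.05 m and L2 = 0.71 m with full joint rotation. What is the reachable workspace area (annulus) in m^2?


r_max = L1 + L2 = 1.7600, r_min = |L1 - L2| = 0.3400
A = pi*(r_max^2 - r_min^2) = pi*(3.0976 - 0.1156) = 9.3682

9.3682 m^2


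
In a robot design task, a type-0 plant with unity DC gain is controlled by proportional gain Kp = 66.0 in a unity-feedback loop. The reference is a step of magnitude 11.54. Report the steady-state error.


e_ss = R/(1 + Kp) = 11.54/(1 + 66.0) = 11.54/67.0000 = 0.1722

0.1722


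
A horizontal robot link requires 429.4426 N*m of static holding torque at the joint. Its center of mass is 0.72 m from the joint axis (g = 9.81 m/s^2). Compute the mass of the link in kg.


m = tau / (g*L) = 429.4426 / (9.81 * 0.72) = 60.8000

60.8000 kg


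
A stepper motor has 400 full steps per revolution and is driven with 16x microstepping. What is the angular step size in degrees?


step = 360/(400*16) = 360/6400 = 0.0563

0.0563 degrees


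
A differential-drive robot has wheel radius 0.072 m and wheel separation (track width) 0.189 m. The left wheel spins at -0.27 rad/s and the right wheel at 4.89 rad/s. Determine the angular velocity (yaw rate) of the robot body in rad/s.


omega = r*(wR - wL)/L = 0.072*(4.89 - (-0.27))/0.189 = 1.9657

1.9657 rad/s


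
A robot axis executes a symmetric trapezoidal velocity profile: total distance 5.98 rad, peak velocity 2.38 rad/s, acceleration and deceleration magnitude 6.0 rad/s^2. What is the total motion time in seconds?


t_acc = v/a = 2.38/6.0 = 0.396667 s
d_acc = v^2/(2a) = 0.472033 rad (each ramp)
d_cruise = 5.98 - 2*0.472033 = 5.035934 rad
t_cruise = 5.035934/2.38 = 2.115939 s
t_total = 2*0.396667 + 2.115939 = 2.9093

2.9093 s


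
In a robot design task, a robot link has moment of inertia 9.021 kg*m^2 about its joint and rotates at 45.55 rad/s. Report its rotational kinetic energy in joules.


KE = (1/2)*I*omega^2 = 0.5*9.021*45.55^2 = 9358.3967

9358.3967 J


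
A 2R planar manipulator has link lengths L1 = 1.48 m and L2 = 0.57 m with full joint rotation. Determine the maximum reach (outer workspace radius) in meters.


r_max = L1 + L2 = 1.48 + 0.57 = 2.0500

2.0500 m


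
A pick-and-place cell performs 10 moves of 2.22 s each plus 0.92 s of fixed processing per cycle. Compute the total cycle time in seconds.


T = 10*2.22 + 0.92 = 23.1200

23.1200 s


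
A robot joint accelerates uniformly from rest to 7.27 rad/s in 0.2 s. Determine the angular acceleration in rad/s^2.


alpha = delta_omega / t = 7.27 / 0.2 = 36.3500

36.3500 rad/s^2


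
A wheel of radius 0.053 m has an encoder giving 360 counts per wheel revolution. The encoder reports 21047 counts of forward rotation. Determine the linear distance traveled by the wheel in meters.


revs = 21047/360 = 58.463889
d = revs * 2*pi*r = 58.463889 * 2*pi*0.053 = 19.4690

19.4690 m


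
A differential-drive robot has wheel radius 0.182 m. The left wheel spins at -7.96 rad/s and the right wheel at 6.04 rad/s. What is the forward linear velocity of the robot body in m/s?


v = r*(wR + wL)/2 = 0.182*(6.04 + -7.96)/2 = -0.1747

-0.1747 m/s


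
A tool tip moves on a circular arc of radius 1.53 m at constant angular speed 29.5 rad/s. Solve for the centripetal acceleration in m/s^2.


a_c = omega^2 * r = 29.5^2 * 1.53 = 1331.4825

1331.4825 m/s^2


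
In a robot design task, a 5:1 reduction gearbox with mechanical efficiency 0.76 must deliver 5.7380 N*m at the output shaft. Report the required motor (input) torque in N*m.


tau_in = tau_out / (N * eta) = 5.7380 / (5 * 0.76) = 1.5100

1.5100 N*m


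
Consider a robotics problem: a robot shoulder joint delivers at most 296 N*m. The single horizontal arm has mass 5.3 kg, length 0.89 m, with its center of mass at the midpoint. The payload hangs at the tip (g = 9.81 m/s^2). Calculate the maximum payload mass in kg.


tau_arm = m_arm*g*(L/2) = 5.3*9.81*0.89/2 = 23.1369 N*m
tau_payload = tau_max - tau_arm = 296 - 23.1369 = 272.8631
m_payload = tau_payload / (g*L) = 272.8631 / (9.81*0.89) = 31.2526

31.2526 kg


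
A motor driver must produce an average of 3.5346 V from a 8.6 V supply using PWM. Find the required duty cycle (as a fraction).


D = V_avg/V_supply = 3.5346/8.6 = 0.4110

0.4110


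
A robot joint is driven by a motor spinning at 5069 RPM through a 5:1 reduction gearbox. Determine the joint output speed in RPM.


omega_joint = omega_motor / N = 5069 / 5 = 1013.8000

1013.8000 RPM


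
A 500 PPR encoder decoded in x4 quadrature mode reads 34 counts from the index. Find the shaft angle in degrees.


angle = counts * 360 / (PPR*4) = 34 * 360 / 2000 = 6.1200

6.1200 degrees


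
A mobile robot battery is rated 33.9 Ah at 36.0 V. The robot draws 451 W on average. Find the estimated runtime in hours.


E = 33.9*36.0 = 1220.4000 Wh
t = E/P = 1220.4000/451 = 2.7060

2.7060 hours


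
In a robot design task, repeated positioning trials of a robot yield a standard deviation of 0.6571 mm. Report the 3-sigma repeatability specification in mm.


repeatability = 3*sigma = 3*0.6571 = 1.9713

1.9713 mm


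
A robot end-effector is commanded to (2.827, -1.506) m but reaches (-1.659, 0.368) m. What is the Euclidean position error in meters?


dx = -1.659 - (2.827) = -4.4860, dy = 0.368 - (-1.506) = 1.8740
err = sqrt(20.124196 + 3.511876) = 4.8617

4.8617 m


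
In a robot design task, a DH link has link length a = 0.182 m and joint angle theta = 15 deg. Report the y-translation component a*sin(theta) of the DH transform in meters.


a*sin(theta) = 0.182*sin(15 deg) = 0.0471

0.0471 m


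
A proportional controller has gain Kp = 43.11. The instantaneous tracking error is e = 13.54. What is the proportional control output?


u_P = Kp * e = 43.11 * 13.54 = 583.7094

583.7094


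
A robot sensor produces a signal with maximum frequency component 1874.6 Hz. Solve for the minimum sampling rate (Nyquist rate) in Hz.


f_s,min = 2*f_max = 2*1874.6 = 3749.2000

3749.2000 Hz


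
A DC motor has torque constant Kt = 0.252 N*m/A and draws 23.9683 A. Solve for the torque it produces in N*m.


tau = Kt * I = 0.252*23.9683 = 6.0400

6.0400 N*m


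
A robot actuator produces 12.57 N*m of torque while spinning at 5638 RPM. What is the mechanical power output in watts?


omega = 5638 * 2*pi/60 = 590.409979 rad/s
P = tau * omega = 12.57 * 590.409979 = 7421.4534

7421.4534 W


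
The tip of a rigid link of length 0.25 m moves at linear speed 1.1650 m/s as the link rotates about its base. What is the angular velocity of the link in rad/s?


omega = v / L = 1.1650 / 0.25 = 4.6600

4.6600 rad/s


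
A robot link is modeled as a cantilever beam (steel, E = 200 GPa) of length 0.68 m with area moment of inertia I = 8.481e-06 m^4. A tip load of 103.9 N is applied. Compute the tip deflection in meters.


delta = F*L^3/(3*E*I) = 103.9*0.68^3/(3*2.000e+11*8.481e-06)
      = 32.6694848/5088600 = 6.4201e-06

6.4201e-06 m


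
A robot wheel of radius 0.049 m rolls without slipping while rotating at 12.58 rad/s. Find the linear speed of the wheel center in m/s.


v = omega * r = 12.58 * 0.049 = 0.6164

0.6164 m/s


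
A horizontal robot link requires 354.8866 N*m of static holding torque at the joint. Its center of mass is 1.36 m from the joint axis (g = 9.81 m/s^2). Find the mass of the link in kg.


m = tau / (g*L) = 354.8866 / (9.81 * 1.36) = 26.6000

26.6000 kg


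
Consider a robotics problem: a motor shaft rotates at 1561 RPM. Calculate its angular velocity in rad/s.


omega = 1561 * 2*pi/60 = 163.4675

163.4675 rad/s


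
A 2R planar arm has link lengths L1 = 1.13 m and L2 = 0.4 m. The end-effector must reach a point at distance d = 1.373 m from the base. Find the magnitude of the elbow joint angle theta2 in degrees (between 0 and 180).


cos(th2) = (d^2 - L1^2 - L2^2)/(2*L1*L2) = (1.373^2 - 1.13^2 - 0.4^2)/(2*1.13*0.4) = 0.49582854
th2 = acos(0.49582854) = 60.2756 deg

60.2756 degrees


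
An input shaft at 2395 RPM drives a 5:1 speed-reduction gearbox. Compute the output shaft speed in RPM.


omega_out = omega_in / N = 2395 / 5 = 479.0000

479.0000 RPM


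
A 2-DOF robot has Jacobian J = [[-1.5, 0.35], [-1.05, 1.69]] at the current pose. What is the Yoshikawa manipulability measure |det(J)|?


det(J) = -1.5*1.69 - (0.35)*(-1.05) = -2.1675
|det(J)| = 2.1675

2.1675


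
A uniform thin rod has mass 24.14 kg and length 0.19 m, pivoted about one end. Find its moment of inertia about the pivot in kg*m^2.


I = (1/3)*m*L^2 = (1/3)*24.14*0.19^2 = 0.2905

0.2905 kg*m^2


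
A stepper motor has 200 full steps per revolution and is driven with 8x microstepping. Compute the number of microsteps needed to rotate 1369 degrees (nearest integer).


step_size = 360/(200*8) = 360/1600 = 0.225000 deg
n = 1369/(360/1600) = 1369*1600/360 = 6084.4444 -> 6084

6084 steps


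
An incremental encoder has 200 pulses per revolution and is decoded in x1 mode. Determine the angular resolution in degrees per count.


resolution = 360 / (PPR * 1) = 360 / 200 = 1.8000

1.8000 degrees


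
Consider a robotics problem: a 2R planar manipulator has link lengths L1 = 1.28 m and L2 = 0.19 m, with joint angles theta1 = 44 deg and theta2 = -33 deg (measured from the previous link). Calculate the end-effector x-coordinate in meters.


x = L1*cos(th1) + L2*cos(th1+th2) = 1.28*cos(44 deg) + 0.19*cos(11 deg) = 1.1073

1.1073 m


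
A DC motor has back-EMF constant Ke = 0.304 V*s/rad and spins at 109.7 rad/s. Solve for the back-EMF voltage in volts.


V_emf = Ke * omega = 0.304*109.7 = 33.3488

33.3488 V


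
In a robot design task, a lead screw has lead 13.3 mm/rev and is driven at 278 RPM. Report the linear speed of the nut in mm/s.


v = lead * (RPM/60) = 13.3*278/60 = 61.6233

61.6233 mm/s


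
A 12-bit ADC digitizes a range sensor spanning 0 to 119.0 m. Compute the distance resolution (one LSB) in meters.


res = range / 2^n = 119.0/2^12 = 119.0/4096 = 0.0291

0.0291 m


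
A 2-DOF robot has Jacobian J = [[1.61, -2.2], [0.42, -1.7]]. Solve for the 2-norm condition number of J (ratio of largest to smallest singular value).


JJ^T eigenvalues: trace(JJ^T) = 10.4985, det(JJ^T) = det(J)^2 = 3.28696900
s_max^2 = (10.4985 + sqrt(97.07062625))/2 = 10.17547133
s_min^2 = (10.4985 - sqrt(97.07062625))/2 = 0.32302867
kappa = s_max/s_min = sqrt(10.17547133/0.32302867) = 5.6125

5.6125


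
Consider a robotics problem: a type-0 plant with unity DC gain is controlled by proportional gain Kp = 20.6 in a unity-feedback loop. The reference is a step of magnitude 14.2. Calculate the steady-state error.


e_ss = R/(1 + Kp) = 14.2/(1 + 20.6) = 14.2/21.6000 = 0.6574

0.6574


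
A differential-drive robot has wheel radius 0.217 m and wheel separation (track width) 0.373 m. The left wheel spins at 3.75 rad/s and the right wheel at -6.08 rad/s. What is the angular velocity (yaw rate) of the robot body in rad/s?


omega = r*(wR - wL)/L = 0.217*(-6.08 - (3.75))/0.373 = -5.7188

-5.7188 rad/s


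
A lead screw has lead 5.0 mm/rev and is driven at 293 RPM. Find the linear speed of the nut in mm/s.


v = lead * (RPM/60) = 5.0*293/60 = 24.4167

24.4167 mm/s


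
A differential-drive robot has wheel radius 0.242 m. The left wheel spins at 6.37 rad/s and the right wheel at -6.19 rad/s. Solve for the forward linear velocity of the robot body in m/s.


v = r*(wR + wL)/2 = 0.242*(-6.19 + 6.37)/2 = 0.0218

0.0218 m/s


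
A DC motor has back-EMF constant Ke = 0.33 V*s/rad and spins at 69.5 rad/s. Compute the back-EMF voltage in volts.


V_emf = Ke * omega = 0.33*69.5 = 22.9350

22.9350 V


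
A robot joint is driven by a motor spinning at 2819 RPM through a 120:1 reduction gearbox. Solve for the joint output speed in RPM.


omega_joint = omega_motor / N = 2819 / 120 = 23.4917

23.4917 RPM


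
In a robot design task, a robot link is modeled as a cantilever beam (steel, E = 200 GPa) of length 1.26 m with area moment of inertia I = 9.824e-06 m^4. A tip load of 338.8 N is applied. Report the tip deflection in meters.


delta = F*L^3/(3*E*I) = 338.8*1.26^3/(3*2.000e+11*9.824e-06)
      = 677.7273888/5894400 = 1.1498e-04

1.1498e-04 m


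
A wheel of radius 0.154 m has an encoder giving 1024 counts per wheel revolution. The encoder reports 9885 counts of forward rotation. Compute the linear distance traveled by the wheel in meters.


revs = 9885/1024 = 9.653320
d = revs * 2*pi*r = 9.653320 * 2*pi*0.154 = 9.3407

9.3407 m


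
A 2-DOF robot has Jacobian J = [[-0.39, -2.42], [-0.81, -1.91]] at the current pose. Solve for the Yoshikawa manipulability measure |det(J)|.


det(J) = -0.39*-1.91 - (-2.42)*(-0.81) = -1.2153
|det(J)| = 1.2153

1.2153


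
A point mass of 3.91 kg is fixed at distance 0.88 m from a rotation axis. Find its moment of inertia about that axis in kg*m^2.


I = m*r^2 = 3.91*0.88^2 = 3.0279

3.0279 kg*m^2


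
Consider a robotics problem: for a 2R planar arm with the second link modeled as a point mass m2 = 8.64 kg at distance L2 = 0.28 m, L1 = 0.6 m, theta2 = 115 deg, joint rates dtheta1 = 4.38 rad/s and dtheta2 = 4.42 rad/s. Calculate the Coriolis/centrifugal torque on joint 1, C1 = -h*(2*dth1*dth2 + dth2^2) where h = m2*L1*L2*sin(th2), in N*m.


h = m2*L1*L2*sin(th2) = 8.64*0.6*0.28*sin(115 deg) = 1.315524
C1 = -h*(2*4.38*4.42 + 4.42^2) = -1.315524*58.2556 = -76.6366

-76.6366 N*m


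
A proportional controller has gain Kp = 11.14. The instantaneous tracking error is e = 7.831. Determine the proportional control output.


u_P = Kp * e = 11.14 * 7.831 = 87.2373

87.2373


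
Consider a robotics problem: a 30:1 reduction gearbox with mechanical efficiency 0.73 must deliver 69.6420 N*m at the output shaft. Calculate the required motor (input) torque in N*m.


tau_in = tau_out / (N * eta) = 69.6420 / (30 * 0.73) = 3.1800

3.1800 N*m


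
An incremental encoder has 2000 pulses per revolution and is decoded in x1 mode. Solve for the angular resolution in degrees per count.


resolution = 360 / (PPR * 1) = 360 / 2000 = 0.1800

0.1800 degrees


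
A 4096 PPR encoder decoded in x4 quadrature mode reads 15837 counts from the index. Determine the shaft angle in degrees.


angle = counts * 360 / (PPR*4) = 15837 * 360 / 16384 = 347.9810

347.9810 degrees


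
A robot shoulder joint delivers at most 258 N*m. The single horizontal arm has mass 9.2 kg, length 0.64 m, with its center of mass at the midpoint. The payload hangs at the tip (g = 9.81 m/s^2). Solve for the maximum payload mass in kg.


tau_arm = m_arm*g*(L/2) = 9.2*9.81*0.64/2 = 28.8806 N*m
tau_payload = tau_max - tau_arm = 258 - 28.8806 = 229.1194
m_payload = tau_payload / (g*L) = 229.1194 / (9.81*0.64) = 36.4933

36.4933 kg


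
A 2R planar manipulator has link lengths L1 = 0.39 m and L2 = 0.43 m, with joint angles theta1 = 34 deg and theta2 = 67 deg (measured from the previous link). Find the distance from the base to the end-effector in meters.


x = L1*cos(th1) + L2*cos(th1+th2) = 0.241277
y = L1*sin(th1) + L2*sin(th1+th2) = 0.640185
d = sqrt(x^2 + y^2) = sqrt(0.058215 + 0.409837) = 0.6841

0.6841 m


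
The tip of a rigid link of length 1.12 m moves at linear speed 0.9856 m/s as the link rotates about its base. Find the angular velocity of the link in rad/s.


omega = v / L = 0.9856 / 1.12 = 0.8800

0.8800 rad/s


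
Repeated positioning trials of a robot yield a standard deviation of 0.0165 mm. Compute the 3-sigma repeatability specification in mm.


repeatability = 3*sigma = 3*0.0165 = 0.0495

0.0495 mm


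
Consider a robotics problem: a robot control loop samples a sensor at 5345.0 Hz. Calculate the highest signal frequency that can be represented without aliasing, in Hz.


f_max = f_s/2 = 5345.0/2 = 2672.5000

2672.5000 Hz


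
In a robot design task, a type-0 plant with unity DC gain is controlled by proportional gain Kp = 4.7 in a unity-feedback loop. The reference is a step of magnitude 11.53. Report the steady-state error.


e_ss = R/(1 + Kp) = 11.53/(1 + 4.7) = 11.53/5.7000 = 2.0228

2.0228


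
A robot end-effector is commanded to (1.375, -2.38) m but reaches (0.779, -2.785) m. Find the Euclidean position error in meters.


dx = 0.779 - (1.375) = -0.5960, dy = -2.785 - (-2.38) = -0.4050
err = sqrt(0.355216 + 0.164025) = 0.7206

0.7206 m


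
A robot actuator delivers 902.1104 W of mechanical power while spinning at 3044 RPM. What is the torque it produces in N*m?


omega = 3044 * 2*pi/60 = 318.766935 rad/s
tau = P / omega = 902.1104 / 318.766935 = 2.8300

2.8300 N*m


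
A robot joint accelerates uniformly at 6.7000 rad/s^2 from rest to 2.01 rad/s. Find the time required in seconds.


t = delta_omega / alpha = 2.01 / 6.7000 = 0.3000

0.3000 s


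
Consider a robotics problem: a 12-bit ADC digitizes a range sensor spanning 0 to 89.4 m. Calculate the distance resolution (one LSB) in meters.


res = range / 2^n = 89.4/2^12 = 89.4/4096 = 0.0218

0.0218 m


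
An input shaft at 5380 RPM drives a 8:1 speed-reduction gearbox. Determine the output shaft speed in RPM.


omega_out = omega_in / N = 5380 / 8 = 672.5000

672.5000 RPM


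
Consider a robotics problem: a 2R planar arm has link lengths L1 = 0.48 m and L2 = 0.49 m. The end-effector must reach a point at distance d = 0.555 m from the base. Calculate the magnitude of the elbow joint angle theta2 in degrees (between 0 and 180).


cos(th2) = (d^2 - L1^2 - L2^2)/(2*L1*L2) = (0.555^2 - 0.48^2 - 0.49^2)/(2*0.48*0.49) = -0.34539753
th2 = acos(-0.34539753) = 110.2061 deg

110.2061 degrees


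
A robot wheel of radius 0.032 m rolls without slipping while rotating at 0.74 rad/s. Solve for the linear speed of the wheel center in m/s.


v = omega * r = 0.74 * 0.032 = 0.0237

0.0237 m/s


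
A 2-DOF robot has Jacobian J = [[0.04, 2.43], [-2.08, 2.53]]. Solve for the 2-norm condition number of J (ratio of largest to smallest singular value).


JJ^T eigenvalues: trace(JJ^T) = 16.6338, det(JJ^T) = det(J)^2 = 26.58021136
s_max^2 = (16.6338 + sqrt(170.36245700))/2 = 14.84304850
s_min^2 = (16.6338 - sqrt(170.36245700))/2 = 1.79075150
kappa = s_max/s_min = sqrt(14.84304850/1.79075150) = 2.8790

2.8790


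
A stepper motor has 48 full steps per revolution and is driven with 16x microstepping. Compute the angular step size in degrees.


step = 360/(48*16) = 360/768 = 0.4688

0.4688 degrees


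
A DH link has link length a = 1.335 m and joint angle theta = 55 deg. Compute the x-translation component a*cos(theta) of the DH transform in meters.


a*cos(theta) = 1.335*cos(55 deg) = 0.7657

0.7657 m


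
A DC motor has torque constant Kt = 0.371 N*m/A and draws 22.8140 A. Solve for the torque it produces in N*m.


tau = Kt * I = 0.371*22.8140 = 8.4640

8.4640 N*m


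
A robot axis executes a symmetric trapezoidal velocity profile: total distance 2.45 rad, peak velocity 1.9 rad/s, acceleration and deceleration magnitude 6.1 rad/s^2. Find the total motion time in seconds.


t_acc = v/a = 1.9/6.1 = 0.311475 s
d_acc = v^2/(2a) = 0.295902 rad (each ramp)
d_cruise = 2.45 - 2*0.295902 = 1.858196 rad
t_cruise = 1.858196/1.9 = 0.977998 s
t_total = 2*0.311475 + 0.977998 = 1.6009

1.6009 s


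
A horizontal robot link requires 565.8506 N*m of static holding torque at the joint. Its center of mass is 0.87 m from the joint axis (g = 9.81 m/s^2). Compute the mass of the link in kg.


m = tau / (g*L) = 565.8506 / (9.81 * 0.87) = 66.3000

66.3000 kg


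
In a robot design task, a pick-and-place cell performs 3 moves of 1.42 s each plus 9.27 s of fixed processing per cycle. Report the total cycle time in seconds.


T = 3*1.42 + 9.27 = 13.5300

13.5300 s


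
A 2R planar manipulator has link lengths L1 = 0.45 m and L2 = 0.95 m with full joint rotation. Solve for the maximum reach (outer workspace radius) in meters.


r_max = L1 + L2 = 0.45 + 0.95 = 1.4000

1.4000 m


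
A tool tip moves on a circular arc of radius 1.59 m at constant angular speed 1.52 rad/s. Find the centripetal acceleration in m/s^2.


a_c = omega^2 * r = 1.52^2 * 1.59 = 3.6735

3.6735 m/s^2


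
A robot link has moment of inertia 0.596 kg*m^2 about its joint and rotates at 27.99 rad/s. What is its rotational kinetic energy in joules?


KE = (1/2)*I*omega^2 = 0.5*0.596*27.99^2 = 233.4651

233.4651 J


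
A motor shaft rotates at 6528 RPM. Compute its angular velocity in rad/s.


omega = 6528 * 2*pi/60 = 683.6106

683.6106 rad/s


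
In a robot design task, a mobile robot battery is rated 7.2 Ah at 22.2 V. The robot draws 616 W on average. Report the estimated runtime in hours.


E = 7.2*22.2 = 159.8400 Wh
t = E/P = 159.8400/616 = 0.2595

0.2595 hours


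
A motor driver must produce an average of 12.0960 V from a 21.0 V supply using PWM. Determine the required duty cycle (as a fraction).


D = V_avg/V_supply = 12.0960/21.0 = 0.5760

0.5760


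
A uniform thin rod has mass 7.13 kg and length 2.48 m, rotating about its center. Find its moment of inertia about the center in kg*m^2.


I = (1/12)*m*L^2 = (1/12)*7.13*2.48^2 = 3.6544

3.6544 kg*m^2


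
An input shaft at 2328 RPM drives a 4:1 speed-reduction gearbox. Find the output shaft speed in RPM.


omega_out = omega_in / N = 2328 / 4 = 582.0000

582.0000 RPM


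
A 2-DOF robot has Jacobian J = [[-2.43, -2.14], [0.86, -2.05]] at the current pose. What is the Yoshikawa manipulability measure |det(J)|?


det(J) = -2.43*-2.05 - (-2.14)*(0.86) = 6.8219
|det(J)| = 6.8219

6.8219


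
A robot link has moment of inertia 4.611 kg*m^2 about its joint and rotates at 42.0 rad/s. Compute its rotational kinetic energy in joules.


KE = (1/2)*I*omega^2 = 0.5*4.611*42.0^2 = 4066.9020

4066.9020 J


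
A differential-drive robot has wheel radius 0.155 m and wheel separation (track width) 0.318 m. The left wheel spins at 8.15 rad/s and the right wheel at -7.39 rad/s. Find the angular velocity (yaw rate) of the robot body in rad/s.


omega = r*(wR - wL)/L = 0.155*(-7.39 - (8.15))/0.318 = -7.5745

-7.5745 rad/s


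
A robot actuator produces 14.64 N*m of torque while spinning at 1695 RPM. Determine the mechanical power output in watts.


omega = 1695 * 2*pi/60 = 177.499985 rad/s
P = tau * omega = 14.64 * 177.499985 = 2598.5998

2598.5998 W


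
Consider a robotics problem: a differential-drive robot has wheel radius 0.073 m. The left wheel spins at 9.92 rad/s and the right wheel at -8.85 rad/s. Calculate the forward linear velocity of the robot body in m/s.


v = r*(wR + wL)/2 = 0.073*(-8.85 + 9.92)/2 = 0.0391

0.0391 m/s


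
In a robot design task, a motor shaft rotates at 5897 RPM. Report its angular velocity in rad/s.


omega = 5897 * 2*pi/60 = 617.5324

617.5324 rad/s


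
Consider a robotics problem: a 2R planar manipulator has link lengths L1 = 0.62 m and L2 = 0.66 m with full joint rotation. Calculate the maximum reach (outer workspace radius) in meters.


r_max = L1 + L2 = 0.62 + 0.66 = 1.2800

1.2800 m


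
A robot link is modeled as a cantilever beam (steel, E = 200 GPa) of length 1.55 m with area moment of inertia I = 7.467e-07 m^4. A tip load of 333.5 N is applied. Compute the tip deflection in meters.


delta = F*L^3/(3*E*I) = 333.5*1.55^3/(3*2.000e+11*7.467e-07)
      = 1241.9123125/448020 = 0.0028

0.0028 m


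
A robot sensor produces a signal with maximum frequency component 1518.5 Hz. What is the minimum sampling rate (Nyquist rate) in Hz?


f_s,min = 2*f_max = 2*1518.5 = 3037.0000

3037.0000 Hz


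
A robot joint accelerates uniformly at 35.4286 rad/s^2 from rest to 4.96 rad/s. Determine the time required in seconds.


t = delta_omega / alpha = 4.96 / 35.4286 = 0.1400

0.1400 s


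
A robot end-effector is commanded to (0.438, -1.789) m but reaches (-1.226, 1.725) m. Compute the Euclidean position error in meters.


dx = -1.226 - (0.438) = -1.6640, dy = 1.725 - (-1.789) = 3.5140
err = sqrt(2.768896 + 12.348196) = 3.8881

3.8881 m


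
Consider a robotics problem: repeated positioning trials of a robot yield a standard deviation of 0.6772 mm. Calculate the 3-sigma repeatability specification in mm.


repeatability = 3*sigma = 3*0.6772 = 2.0316

2.0316 mm


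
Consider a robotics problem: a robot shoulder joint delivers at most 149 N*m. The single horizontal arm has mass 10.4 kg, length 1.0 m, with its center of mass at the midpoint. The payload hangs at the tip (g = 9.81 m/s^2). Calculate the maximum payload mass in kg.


tau_arm = m_arm*g*(L/2) = 10.4*9.81*1.0/2 = 51.0120 N*m
tau_payload = tau_max - tau_arm = 149 - 51.0120 = 97.9880
m_payload = tau_payload / (g*L) = 97.9880 / (9.81*1.0) = 9.9886

9.9886 kg


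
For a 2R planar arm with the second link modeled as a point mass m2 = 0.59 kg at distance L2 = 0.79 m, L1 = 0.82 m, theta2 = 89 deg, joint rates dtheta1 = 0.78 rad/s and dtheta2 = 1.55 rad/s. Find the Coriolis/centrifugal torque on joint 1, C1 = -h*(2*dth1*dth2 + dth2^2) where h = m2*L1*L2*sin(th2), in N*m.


h = m2*L1*L2*sin(th2) = 0.59*0.82*0.79*sin(89 deg) = 0.382144
C1 = -h*(2*0.78*1.55 + 1.55^2) = -0.382144*4.8205 = -1.8421

-1.8421 N*m


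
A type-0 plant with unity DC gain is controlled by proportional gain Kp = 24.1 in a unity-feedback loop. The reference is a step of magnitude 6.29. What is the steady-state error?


e_ss = R/(1 + Kp) = 6.29/(1 + 24.1) = 6.29/25.1000 = 0.2506

0.2506


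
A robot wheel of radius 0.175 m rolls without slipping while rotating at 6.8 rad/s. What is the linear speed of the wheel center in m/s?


v = omega * r = 6.8 * 0.175 = 1.1900

1.1900 m/s


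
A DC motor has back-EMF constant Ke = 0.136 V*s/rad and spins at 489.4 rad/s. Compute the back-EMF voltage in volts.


V_emf = Ke * omega = 0.136*489.4 = 66.5584

66.5584 V


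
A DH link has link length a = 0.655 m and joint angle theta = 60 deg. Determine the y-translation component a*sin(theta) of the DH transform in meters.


a*sin(theta) = 0.655*sin(60 deg) = 0.5672

0.5672 m


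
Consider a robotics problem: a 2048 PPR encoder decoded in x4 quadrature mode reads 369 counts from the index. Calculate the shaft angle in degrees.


angle = counts * 360 / (PPR*4) = 369 * 360 / 8192 = 16.2158

16.2158 degrees


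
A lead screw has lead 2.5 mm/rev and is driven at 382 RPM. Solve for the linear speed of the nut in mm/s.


v = lead * (RPM/60) = 2.5*382/60 = 15.9167

15.9167 mm/s


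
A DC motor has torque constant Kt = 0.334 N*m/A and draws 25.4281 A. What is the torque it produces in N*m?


tau = Kt * I = 0.334*25.4281 = 8.4930

8.4930 N*m


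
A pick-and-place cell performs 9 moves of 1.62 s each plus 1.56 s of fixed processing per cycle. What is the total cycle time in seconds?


T = 9*1.62 + 1.56 = 16.1400

16.1400 s


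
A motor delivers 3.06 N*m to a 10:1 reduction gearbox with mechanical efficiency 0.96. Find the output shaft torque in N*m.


tau_out = tau_in * N * eta = 3.06 * 10 * 0.96 = 29.3760

29.3760 N*m


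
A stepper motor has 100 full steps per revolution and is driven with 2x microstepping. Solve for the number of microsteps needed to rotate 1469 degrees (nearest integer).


step_size = 360/(100*2) = 360/200 = 1.800000 deg
n = 1469/(360/200) = 1469*200/360 = 816.1111 -> 816

816 steps


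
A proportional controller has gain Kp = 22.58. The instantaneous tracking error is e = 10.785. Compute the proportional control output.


u_P = Kp * e = 22.58 * 10.785 = 243.5253

243.5253


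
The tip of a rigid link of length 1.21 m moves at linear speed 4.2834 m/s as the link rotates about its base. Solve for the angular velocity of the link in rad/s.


omega = v / L = 4.2834 / 1.21 = 3.5400

3.5400 rad/s


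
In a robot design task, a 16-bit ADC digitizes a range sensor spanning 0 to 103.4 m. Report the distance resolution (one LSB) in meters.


res = range / 2^n = 103.4/2^16 = 103.4/65536 = 0.0016

0.0016 m


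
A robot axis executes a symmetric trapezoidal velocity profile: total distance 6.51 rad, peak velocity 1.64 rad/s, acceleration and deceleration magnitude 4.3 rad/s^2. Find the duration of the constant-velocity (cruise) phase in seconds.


t_acc = v/a = 0.381395 s, d_acc = v^2/(2a) = 0.312744 rad each
d_cruise = 6.51 - 2*0.312744 = 5.884512 rad
t_cruise = d_cruise/v = 5.884512/1.64 = 3.5881

3.5881 s


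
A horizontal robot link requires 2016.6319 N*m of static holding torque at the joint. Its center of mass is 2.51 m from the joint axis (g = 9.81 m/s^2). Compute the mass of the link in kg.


m = tau / (g*L) = 2016.6319 / (9.81 * 2.51) = 81.9000

81.9000 kg


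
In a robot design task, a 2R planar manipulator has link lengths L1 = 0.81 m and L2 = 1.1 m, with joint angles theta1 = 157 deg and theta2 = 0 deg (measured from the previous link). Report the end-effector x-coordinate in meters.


x = L1*cos(th1) + L2*cos(th1+th2) = 0.81*cos(157 deg) + 1.1*cos(157 deg) = -1.7582

-1.7582 m


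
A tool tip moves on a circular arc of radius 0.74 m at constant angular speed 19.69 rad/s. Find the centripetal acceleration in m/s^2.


a_c = omega^2 * r = 19.69^2 * 0.74 = 286.8951

286.8951 m/s^2


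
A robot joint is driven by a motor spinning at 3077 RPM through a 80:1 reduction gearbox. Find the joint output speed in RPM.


omega_joint = omega_motor / N = 3077 / 80 = 38.4625

38.4625 RPM


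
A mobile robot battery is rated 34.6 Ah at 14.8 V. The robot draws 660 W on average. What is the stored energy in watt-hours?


E = capacity * V = 34.6*14.8 = 512.0800

512.0800 Wh


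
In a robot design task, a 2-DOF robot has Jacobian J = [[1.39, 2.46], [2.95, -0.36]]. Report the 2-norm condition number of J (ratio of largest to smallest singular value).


JJ^T eigenvalues: trace(JJ^T) = 16.8158, det(JJ^T) = det(J)^2 = 60.17725476
s_max^2 = (16.8158 + sqrt(42.06211060))/2 = 11.65066543
s_min^2 = (16.8158 - sqrt(42.06211060))/2 = 5.16513457
kappa = s_max/s_min = sqrt(11.65066543/5.16513457) = 1.5019

1.5019


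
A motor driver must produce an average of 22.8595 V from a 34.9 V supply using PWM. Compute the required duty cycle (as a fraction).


D = V_avg/V_supply = 22.8595/34.9 = 0.6550

0.6550


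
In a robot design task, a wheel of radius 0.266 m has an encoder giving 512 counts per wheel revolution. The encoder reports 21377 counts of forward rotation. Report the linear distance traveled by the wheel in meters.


revs = 21377/512 = 41.751953
d = revs * 2*pi*r = 41.751953 * 2*pi*0.266 = 69.7812

69.7812 m


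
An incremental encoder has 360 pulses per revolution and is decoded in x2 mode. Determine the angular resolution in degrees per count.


resolution = 360 / (PPR * 2) = 360 / 720 = 0.5000

0.5000 degrees
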